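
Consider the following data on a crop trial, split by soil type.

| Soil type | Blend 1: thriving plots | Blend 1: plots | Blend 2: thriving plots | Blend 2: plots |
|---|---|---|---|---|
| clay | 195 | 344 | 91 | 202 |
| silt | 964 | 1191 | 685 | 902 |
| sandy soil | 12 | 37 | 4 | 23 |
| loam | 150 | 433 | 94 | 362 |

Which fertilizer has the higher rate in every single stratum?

Clay: Blend 1 195/344 = 56.7%, Blend 2 91/202 = 45.0% → Blend 1
Silt: Blend 1 964/1191 = 80.9%, Blend 2 685/902 = 75.9% → Blend 1
Sandy soil: Blend 1 12/37 = 32.4%, Blend 2 4/23 = 17.4% → Blend 1
Loam: Blend 1 150/433 = 34.6%, Blend 2 94/362 = 26.0% → Blend 1
Blend 1 has the higher rate in all 4 groups.

Blend 1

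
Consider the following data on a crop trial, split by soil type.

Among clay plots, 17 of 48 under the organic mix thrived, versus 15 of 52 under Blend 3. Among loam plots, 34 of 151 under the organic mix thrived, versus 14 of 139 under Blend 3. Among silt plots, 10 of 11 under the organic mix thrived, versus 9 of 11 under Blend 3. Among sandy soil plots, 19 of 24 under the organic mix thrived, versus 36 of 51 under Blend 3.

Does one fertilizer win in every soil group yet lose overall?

Clay: the organic mix 17/48 = 35.4%, Blend 3 15/52 = 28.8% → the organic mix
Loam: the organic mix 34/151 = 22.5%, Blend 3 14/139 = 10.1% → the organic mix
Silt: the organic mix 10/11 = 90.9%, Blend 3 9/11 = 81.8% → the organic mix
Sandy soil: the organic mix 19/24 = 79.2%, Blend 3 36/51 = 70.6% → the organic mix
Overall: the organic mix 80/234 = 34.2%, Blend 3 74/253 = 29.2% → the organic mix
The organic mix wins overall and in every soil group — no reversal.

No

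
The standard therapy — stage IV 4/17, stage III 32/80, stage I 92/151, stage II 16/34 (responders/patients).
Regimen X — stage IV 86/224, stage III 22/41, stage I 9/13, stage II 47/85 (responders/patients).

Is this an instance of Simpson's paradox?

Yes

Stage IV: the standard therapy 4/17 = 23.5%, Regimen X 86/224 = 38.4% → Regimen X
Stage III: the standard therapy 32/80 = 40.0%, Regimen X 22/41 = 53.7% → Regimen X
Stage I: the standard therapy 92/151 = 60.9%, Regimen X 9/13 = 69.2% → Regimen X
Stage II: the standard therapy 16/34 = 47.1%, Regimen X 47/85 = 55.3% → Regimen X
Overall: the standard therapy 144/282 = 51.1%, Regimen X 164/363 = 45.2% → the standard therapy
Regimen X wins each disease group but the standard therapy wins overall — the comparison reverses. Regimen X's patients skew toward stage IV, which has a lower base rate.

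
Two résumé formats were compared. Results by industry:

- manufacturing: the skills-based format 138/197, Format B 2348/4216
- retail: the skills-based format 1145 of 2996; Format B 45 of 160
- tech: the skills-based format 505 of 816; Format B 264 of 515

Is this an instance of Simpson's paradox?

Manufacturing: the skills-based format 138/197 = 70.1%, Format B 2348/4216 = 55.7% → the skills-based format
Retail: the skills-based format 1145/2996 = 38.2%, Format B 45/160 = 28.1% → the skills-based format
Tech: the skills-based format 505/816 = 61.9%, Format B 264/515 = 51.3% → the skills-based format
Overall: the skills-based format 1788/4009 = 44.6%, Format B 2657/4891 = 54.3% → Format B
The skills-based format wins each industry group but Format B wins overall — the comparison reverses. The skills-based format's applications skew toward retail, which has a lower base rate.

Yes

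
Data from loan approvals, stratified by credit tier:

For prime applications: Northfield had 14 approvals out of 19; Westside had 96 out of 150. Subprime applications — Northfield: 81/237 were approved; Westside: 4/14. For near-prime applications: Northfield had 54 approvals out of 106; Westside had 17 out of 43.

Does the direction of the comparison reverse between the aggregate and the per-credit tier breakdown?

Prime: Northfield 14/19 = 73.7%, Westside 96/150 = 64.0% → Northfield
Subprime: Northfield 81/237 = 34.2%, Westside 4/14 = 28.6% → Northfield
Near-prime: Northfield 54/106 = 50.9%, Westside 17/43 = 39.5% → Northfield
Overall: Northfield 149/362 = 41.2%, Westside 117/207 = 56.5% → Westside
Northfield wins each credit group but Westside wins overall — the comparison reverses. Northfield's applications skew toward subprime, which has a lower base rate.

Yes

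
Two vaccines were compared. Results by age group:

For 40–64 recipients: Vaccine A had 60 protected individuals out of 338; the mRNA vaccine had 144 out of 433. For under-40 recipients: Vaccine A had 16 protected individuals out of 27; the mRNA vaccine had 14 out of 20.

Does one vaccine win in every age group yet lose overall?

No

40–64: Vaccine A 60/338 = 17.8%, the mRNA vaccine 144/433 = 33.3% → the mRNA vaccine
Under-40: Vaccine A 16/27 = 59.3%, the mRNA vaccine 14/20 = 70.0% → the mRNA vaccine
Overall: Vaccine A 76/365 = 20.8%, the mRNA vaccine 158/453 = 34.9% → the mRNA vaccine
The mRNA vaccine wins overall and in every age group — no reversal.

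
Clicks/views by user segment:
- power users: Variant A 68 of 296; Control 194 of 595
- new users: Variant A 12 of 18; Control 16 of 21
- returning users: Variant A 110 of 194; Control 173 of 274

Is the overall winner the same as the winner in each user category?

Yes

Power users: Variant A 68/296 = 23.0%, Control 194/595 = 32.6% → Control
New users: Variant A 12/18 = 66.7%, Control 16/21 = 76.2% → Control
Returning users: Variant A 110/194 = 56.7%, Control 173/274 = 63.1% → Control
Overall: Variant A 190/508 = 37.4%, Control 383/890 = 43.0% → Control
Control wins overall and in every user group — no reversal.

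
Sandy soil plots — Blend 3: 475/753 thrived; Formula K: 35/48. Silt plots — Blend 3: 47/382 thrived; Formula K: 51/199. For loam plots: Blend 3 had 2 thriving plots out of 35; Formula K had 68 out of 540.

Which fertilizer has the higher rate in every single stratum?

Sandy soil: Blend 3 475/753 = 63.1%, Formula K 35/48 = 72.9% → Formula K
Silt: Blend 3 47/382 = 12.3%, Formula K 51/199 = 25.6% → Formula K
Loam: Blend 3 2/35 = 5.7%, Formula K 68/540 = 12.6% → Formula K
Formula K has the higher rate in all 3 groups.

Formula K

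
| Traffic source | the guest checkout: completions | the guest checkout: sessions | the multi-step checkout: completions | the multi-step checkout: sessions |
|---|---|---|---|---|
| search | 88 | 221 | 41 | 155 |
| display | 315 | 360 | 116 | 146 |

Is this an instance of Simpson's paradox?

No

Search: the guest checkout 88/221 = 39.8%, the multi-step checkout 41/155 = 26.5% → the guest checkout
Display: the guest checkout 315/360 = 87.5%, the multi-step checkout 116/146 = 79.5% → the guest checkout
Overall: the guest checkout 403/581 = 69.4%, the multi-step checkout 157/301 = 52.2% → the guest checkout
The guest checkout wins overall and in every traffic group — no reversal.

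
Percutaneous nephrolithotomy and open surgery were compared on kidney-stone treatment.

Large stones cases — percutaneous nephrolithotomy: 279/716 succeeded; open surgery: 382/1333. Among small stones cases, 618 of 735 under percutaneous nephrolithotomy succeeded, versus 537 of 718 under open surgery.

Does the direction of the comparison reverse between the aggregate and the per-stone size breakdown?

Large stones: percutaneous nephrolithotomy 279/716 = 39.0%, open surgery 382/1333 = 28.7% → percutaneous nephrolithotomy
Small stones: percutaneous nephrolithotomy 618/735 = 84.1%, open surgery 537/718 = 74.8% → percutaneous nephrolithotomy
Overall: percutaneous nephrolithotomy 897/1451 = 61.8%, open surgery 919/2051 = 44.8% → percutaneous nephrolithotomy
Percutaneous nephrolithotomy wins overall and in every stone group — no reversal.

No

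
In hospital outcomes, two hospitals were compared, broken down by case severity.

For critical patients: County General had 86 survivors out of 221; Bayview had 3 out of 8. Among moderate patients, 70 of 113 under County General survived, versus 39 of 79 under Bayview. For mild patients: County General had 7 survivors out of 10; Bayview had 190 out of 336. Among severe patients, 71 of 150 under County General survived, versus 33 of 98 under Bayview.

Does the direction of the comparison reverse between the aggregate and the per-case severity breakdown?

Yes

Critical: County General 86/221 = 38.9%, Bayview 3/8 = 37.5% → County General
Moderate: County General 70/113 = 61.9%, Bayview 39/79 = 49.4% → County General
Mild: County General 7/10 = 70.0%, Bayview 190/336 = 56.5% → County General
Severe: County General 71/150 = 47.3%, Bayview 33/98 = 33.7% → County General
Overall: County General 234/494 = 47.4%, Bayview 265/521 = 50.9% → Bayview
County General wins each case group but Bayview wins overall — the comparison reverses. County General's patients skew toward critical, which has a lower base rate.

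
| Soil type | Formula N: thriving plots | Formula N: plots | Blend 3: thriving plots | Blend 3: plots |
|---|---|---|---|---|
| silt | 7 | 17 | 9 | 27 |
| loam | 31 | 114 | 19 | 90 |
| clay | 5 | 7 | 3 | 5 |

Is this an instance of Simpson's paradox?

No

Silt: Formula N 7/17 = 41.2%, Blend 3 9/27 = 33.3% → Formula N
Loam: Formula N 31/114 = 27.2%, Blend 3 19/90 = 21.1% → Formula N
Clay: Formula N 5/7 = 71.4%, Blend 3 3/5 = 60.0% → Formula N
Overall: Formula N 43/138 = 31.2%, Blend 3 31/122 = 25.4% → Formula N
Formula N wins overall and in every soil group — no reversal.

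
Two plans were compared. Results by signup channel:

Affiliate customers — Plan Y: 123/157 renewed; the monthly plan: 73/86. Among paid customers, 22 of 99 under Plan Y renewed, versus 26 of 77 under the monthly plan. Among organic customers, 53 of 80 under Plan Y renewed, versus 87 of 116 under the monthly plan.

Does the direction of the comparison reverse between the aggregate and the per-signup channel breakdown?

No

Affiliate: Plan Y 123/157 = 78.3%, the monthly plan 73/86 = 84.9% → the monthly plan
Paid: Plan Y 22/99 = 22.2%, the monthly plan 26/77 = 33.8% → the monthly plan
Organic: Plan Y 53/80 = 66.2%, the monthly plan 87/116 = 75.0% → the monthly plan
Overall: Plan Y 198/336 = 58.9%, the monthly plan 186/279 = 66.7% → the monthly plan
The monthly plan wins overall and in every signup group — no reversal.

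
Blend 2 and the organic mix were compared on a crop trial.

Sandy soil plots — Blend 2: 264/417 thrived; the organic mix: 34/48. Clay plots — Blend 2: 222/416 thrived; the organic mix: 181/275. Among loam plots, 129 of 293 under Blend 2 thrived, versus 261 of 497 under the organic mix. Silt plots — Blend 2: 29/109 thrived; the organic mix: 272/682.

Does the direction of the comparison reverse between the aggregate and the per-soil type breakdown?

Yes

Sandy soil: Blend 2 264/417 = 63.3%, the organic mix 34/48 = 70.8% → the organic mix
Clay: Blend 2 222/416 = 53.4%, the organic mix 181/275 = 65.8% → the organic mix
Loam: Blend 2 129/293 = 44.0%, the organic mix 261/497 = 52.5% → the organic mix
Silt: Blend 2 29/109 = 26.6%, the organic mix 272/682 = 39.9% → the organic mix
Overall: Blend 2 644/1235 = 52.1%, the organic mix 748/1502 = 49.8% → Blend 2
The organic mix wins each soil group but Blend 2 wins overall — the comparison reverses. The organic mix's plots skew toward silt, which has a lower base rate.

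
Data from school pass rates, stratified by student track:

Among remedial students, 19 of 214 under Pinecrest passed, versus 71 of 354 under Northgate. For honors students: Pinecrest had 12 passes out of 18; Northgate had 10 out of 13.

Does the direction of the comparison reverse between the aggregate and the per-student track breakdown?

Remedial: Pinecrest 19/214 = 8.9%, Northgate 71/354 = 20.1% → Northgate
Honors: Pinecrest 12/18 = 66.7%, Northgate 10/13 = 76.9% → Northgate
Overall: Pinecrest 31/232 = 13.4%, Northgate 81/367 = 22.1% → Northgate
Northgate wins overall and in every student group — no reversal.

No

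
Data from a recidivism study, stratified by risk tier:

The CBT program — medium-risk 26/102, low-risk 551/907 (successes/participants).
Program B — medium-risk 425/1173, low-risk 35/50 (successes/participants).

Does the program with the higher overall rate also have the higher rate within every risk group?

No

Medium-risk: the CBT program 26/102 = 25.5%, Program B 425/1173 = 36.2% → Program B
Low-risk: the CBT program 551/907 = 60.7%, Program B 35/50 = 70.0% → Program B
Overall: the CBT program 577/1009 = 57.2%, Program B 460/1223 = 37.6% → the CBT program
Program B wins each risk group but the CBT program wins overall — the comparison reverses. Program B's participants skew toward medium-risk, which has a lower base rate.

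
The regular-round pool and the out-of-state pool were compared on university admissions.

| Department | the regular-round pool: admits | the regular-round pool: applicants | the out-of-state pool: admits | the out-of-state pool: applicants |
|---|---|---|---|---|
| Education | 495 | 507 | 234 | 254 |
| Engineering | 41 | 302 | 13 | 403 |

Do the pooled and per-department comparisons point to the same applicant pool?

Education: the regular-round pool 495/507 = 97.6%, the out-of-state pool 234/254 = 92.1% → the regular-round pool
Engineering: the regular-round pool 41/302 = 13.6%, the out-of-state pool 13/403 = 3.2% → the regular-round pool
Overall: the regular-round pool 536/809 = 66.3%, the out-of-state pool 247/657 = 37.6% → the regular-round pool
The regular-round pool wins overall and in every department group — no reversal.

Yes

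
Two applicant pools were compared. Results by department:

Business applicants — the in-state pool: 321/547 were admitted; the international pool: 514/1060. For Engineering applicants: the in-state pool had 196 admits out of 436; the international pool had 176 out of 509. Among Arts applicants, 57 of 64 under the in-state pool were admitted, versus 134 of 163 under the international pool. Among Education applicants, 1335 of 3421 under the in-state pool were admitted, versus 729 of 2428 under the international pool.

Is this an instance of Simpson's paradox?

No

Business: the in-state pool 321/547 = 58.7%, the international pool 514/1060 = 48.5% → the in-state pool
Engineering: the in-state pool 196/436 = 45.0%, the international pool 176/509 = 34.6% → the in-state pool
Arts: the in-state pool 57/64 = 89.1%, the international pool 134/163 = 82.2% → the in-state pool
Education: the in-state pool 1335/3421 = 39.0%, the international pool 729/2428 = 30.0% → the in-state pool
Overall: the in-state pool 1909/4468 = 42.7%, the international pool 1553/4160 = 37.3% → the in-state pool
The in-state pool wins overall and in every department group — no reversal.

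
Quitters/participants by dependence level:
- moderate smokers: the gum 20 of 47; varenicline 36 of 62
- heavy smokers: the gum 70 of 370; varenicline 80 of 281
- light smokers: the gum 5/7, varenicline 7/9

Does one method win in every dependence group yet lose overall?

No

Moderate smokers: the gum 20/47 = 42.6%, varenicline 36/62 = 58.1% → varenicline
Heavy smokers: the gum 70/370 = 18.9%, varenicline 80/281 = 28.5% → varenicline
Light smokers: the gum 5/7 = 71.4%, varenicline 7/9 = 77.8% → varenicline
Overall: the gum 95/424 = 22.4%, varenicline 123/352 = 34.9% → varenicline
Varenicline wins overall and in every dependence group — no reversal.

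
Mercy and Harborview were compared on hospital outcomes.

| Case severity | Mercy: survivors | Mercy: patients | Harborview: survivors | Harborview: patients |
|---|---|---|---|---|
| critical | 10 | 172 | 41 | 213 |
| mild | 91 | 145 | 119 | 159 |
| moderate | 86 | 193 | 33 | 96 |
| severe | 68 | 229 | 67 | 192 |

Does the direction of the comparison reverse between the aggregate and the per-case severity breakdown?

Critical: Mercy 10/172 = 5.8%, Harborview 41/213 = 19.2% → Harborview
Mild: Mercy 91/145 = 62.8%, Harborview 119/159 = 74.8% → Harborview
Moderate: Mercy 86/193 = 44.6%, Harborview 33/96 = 34.4% → Mercy
Severe: Mercy 68/229 = 29.7%, Harborview 67/192 = 34.9% → Harborview
Overall: Mercy 255/739 = 34.5%, Harborview 260/660 = 39.4% → Harborview
Neither sweeps: Mercy wins 1 of 4 groups, Harborview wins 3. Harborview wins overall but not every group — no Simpson reversal.

No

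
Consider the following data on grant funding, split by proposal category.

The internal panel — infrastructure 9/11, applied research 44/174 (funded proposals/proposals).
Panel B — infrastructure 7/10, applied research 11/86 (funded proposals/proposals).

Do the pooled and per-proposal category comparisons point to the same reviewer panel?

Yes

Infrastructure: the internal panel 9/11 = 81.8%, Panel B 7/10 = 70.0% → the internal panel
Applied research: the internal panel 44/174 = 25.3%, Panel B 11/86 = 12.8% → the internal panel
Overall: the internal panel 53/185 = 28.6%, Panel B 18/96 = 18.8% → the internal panel
The internal panel wins overall and in every proposal group — no reversal.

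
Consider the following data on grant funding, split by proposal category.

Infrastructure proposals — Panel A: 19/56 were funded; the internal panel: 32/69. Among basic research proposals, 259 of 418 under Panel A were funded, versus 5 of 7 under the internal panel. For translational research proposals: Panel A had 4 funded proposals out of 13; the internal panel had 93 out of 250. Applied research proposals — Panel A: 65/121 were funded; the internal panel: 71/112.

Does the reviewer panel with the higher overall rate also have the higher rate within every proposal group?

No

Infrastructure: Panel A 19/56 = 33.9%, the internal panel 32/69 = 46.4% → the internal panel
Basic research: Panel A 259/418 = 62.0%, the internal panel 5/7 = 71.4% → the internal panel
Translational research: Panel A 4/13 = 30.8%, the internal panel 93/250 = 37.2% → the internal panel
Applied research: Panel A 65/121 = 53.7%, the internal panel 71/112 = 63.4% → the internal panel
Overall: Panel A 347/608 = 57.1%, the internal panel 201/438 = 45.9% → Panel A
The internal panel wins each proposal group but Panel A wins overall — the comparison reverses. The internal panel's proposals skew toward translational research, which has a lower base rate.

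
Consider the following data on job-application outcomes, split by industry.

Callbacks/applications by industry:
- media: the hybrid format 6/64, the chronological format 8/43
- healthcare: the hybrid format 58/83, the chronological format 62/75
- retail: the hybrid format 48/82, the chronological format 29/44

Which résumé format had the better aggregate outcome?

Media: the hybrid format 6/64 = 9.4%, the chronological format 8/43 = 18.6% → the chronological format
Healthcare: the hybrid format 58/83 = 69.9%, the chronological format 62/75 = 82.7% → the chronological format
Retail: the hybrid format 48/82 = 58.5%, the chronological format 29/44 = 65.9% → the chronological format
Overall: the hybrid format 112/229 = 48.9%, the chronological format 99/162 = 61.1% → the chronological format

the chronological format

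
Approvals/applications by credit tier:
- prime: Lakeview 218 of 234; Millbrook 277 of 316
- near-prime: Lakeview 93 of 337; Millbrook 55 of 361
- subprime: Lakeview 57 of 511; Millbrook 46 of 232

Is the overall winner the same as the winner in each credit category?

No

Prime: Lakeview 218/234 = 93.2%, Millbrook 277/316 = 87.7% → Lakeview
Near-prime: Lakeview 93/337 = 27.6%, Millbrook 55/361 = 15.2% → Lakeview
Subprime: Lakeview 57/511 = 11.2%, Millbrook 46/232 = 19.8% → Millbrook
Overall: Lakeview 368/1082 = 34.0%, Millbrook 378/909 = 41.6% → Millbrook
Neither sweeps: Lakeview wins 2 of 3 groups, Millbrook wins 1. Millbrook wins overall but not every group — no Simpson reversal.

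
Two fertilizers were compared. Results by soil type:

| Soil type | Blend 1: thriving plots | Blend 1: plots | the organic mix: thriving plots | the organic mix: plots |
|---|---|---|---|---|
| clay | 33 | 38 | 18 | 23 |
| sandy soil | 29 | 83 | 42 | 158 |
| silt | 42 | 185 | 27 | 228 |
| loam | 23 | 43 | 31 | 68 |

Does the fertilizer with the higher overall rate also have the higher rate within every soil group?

Clay: Blend 1 33/38 = 86.8%, the organic mix 18/23 = 78.3% → Blend 1
Sandy soil: Blend 1 29/83 = 34.9%, the organic mix 42/158 = 26.6% → Blend 1
Silt: Blend 1 42/185 = 22.7%, the organic mix 27/228 = 11.8% → Blend 1
Loam: Blend 1 23/43 = 53.5%, the organic mix 31/68 = 45.6% → Blend 1
Overall: Blend 1 127/349 = 36.4%, the organic mix 118/477 = 24.7% → Blend 1
Blend 1 wins overall and in every soil group — no reversal.

Yes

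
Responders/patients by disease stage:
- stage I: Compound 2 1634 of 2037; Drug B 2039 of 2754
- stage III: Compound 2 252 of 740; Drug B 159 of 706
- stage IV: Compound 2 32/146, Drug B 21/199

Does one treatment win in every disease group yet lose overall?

Stage I: Compound 2 1634/2037 = 80.2%, Drug B 2039/2754 = 74.0% → Compound 2
Stage III: Compound 2 252/740 = 34.1%, Drug B 159/706 = 22.5% → Compound 2
Stage IV: Compound 2 32/146 = 21.9%, Drug B 21/199 = 10.6% → Compound 2
Overall: Compound 2 1918/2923 = 65.6%, Drug B 2219/3659 = 60.6% → Compound 2
Compound 2 wins overall and in every disease group — no reversal.

No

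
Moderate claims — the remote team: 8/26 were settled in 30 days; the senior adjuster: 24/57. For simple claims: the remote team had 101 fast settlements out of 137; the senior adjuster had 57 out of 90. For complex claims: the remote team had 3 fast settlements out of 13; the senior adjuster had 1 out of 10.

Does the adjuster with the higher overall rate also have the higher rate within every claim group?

No

Moderate: the remote team 8/26 = 30.8%, the senior adjuster 24/57 = 42.1% → the senior adjuster
Simple: the remote team 101/137 = 73.7%, the senior adjuster 57/90 = 63.3% → the remote team
Complex: the remote team 3/13 = 23.1%, the senior adjuster 1/10 = 10.0% → the remote team
Overall: the remote team 112/176 = 63.6%, the senior adjuster 82/157 = 52.2% → the remote team
Neither sweeps: the remote team wins 2 of 3 groups, the senior adjuster wins 1. The remote team wins overall but not every group — no Simpson reversal.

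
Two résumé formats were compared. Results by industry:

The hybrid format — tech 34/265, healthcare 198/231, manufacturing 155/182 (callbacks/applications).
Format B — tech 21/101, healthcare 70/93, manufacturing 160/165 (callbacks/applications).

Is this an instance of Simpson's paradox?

Tech: the hybrid format 34/265 = 12.8%, Format B 21/101 = 20.8% → Format B
Healthcare: the hybrid format 198/231 = 85.7%, Format B 70/93 = 75.3% → the hybrid format
Manufacturing: the hybrid format 155/182 = 85.2%, Format B 160/165 = 97.0% → Format B
Overall: the hybrid format 387/678 = 57.1%, Format B 251/359 = 69.9% → Format B
Neither sweeps: the hybrid format wins 1 of 3 groups, Format B wins 2. Format B wins overall but not every group — no Simpson reversal.

No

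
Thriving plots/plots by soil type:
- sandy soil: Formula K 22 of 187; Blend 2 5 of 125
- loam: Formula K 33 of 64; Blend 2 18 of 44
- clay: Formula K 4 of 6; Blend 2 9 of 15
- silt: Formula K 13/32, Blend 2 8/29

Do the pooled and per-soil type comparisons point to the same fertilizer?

Sandy soil: Formula K 22/187 = 11.8%, Blend 2 5/125 = 4.0% → Formula K
Loam: Formula K 33/64 = 51.6%, Blend 2 18/44 = 40.9% → Formula K
Clay: Formula K 4/6 = 66.7%, Blend 2 9/15 = 60.0% → Formula K
Silt: Formula K 13/32 = 40.6%, Blend 2 8/29 = 27.6% → Formula K
Overall: Formula K 72/289 = 24.9%, Blend 2 40/213 = 18.8% → Formula K
Formula K wins overall and in every soil group — no reversal.

Yes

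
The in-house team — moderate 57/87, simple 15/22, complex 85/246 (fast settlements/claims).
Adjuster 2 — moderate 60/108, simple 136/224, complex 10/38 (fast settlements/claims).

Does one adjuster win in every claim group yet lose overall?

Moderate: the in-house team 57/87 = 65.5%, Adjuster 2 60/108 = 55.6% → the in-house team
Simple: the in-house team 15/22 = 68.2%, Adjuster 2 136/224 = 60.7% → the in-house team
Complex: the in-house team 85/246 = 34.6%, Adjuster 2 10/38 = 26.3% → the in-house team
Overall: the in-house team 157/355 = 44.2%, Adjuster 2 206/370 = 55.7% → Adjuster 2
The in-house team wins each claim group but Adjuster 2 wins overall — the comparison reverses. The in-house team's claims skew toward complex, which has a lower base rate.

Yes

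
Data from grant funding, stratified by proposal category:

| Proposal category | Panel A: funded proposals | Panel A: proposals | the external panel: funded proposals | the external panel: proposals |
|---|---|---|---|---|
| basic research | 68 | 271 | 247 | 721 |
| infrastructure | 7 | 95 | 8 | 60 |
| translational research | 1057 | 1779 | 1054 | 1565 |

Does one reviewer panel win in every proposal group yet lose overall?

Basic research: Panel A 68/271 = 25.1%, the external panel 247/721 = 34.3% → the external panel
Infrastructure: Panel A 7/95 = 7.4%, the external panel 8/60 = 13.3% → the external panel
Translational research: Panel A 1057/1779 = 59.4%, the external panel 1054/1565 = 67.3% → the external panel
Overall: Panel A 1132/2145 = 52.8%, the external panel 1309/2346 = 55.8% → the external panel
The external panel wins overall and in every proposal group — no reversal.

No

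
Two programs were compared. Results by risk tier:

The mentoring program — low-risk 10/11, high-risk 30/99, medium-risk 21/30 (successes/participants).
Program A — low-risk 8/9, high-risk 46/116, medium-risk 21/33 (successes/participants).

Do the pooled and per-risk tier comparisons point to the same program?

Low-risk: the mentoring program 10/11 = 90.9%, Program A 8/9 = 88.9% → the mentoring program
High-risk: the mentoring program 30/99 = 30.3%, Program A 46/116 = 39.7% → Program A
Medium-risk: the mentoring program 21/30 = 70.0%, Program A 21/33 = 63.6% → the mentoring program
Overall: the mentoring program 61/140 = 43.6%, Program A 75/158 = 47.5% → Program A
Neither sweeps: the mentoring program wins 2 of 3 groups, Program A wins 1. Program A wins overall but not every group — no Simpson reversal.

No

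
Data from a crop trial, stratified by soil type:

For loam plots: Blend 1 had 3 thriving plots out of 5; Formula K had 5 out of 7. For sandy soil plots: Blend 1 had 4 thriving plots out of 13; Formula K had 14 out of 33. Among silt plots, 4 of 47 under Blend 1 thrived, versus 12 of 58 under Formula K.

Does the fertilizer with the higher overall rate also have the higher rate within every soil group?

Yes

Loam: Blend 1 3/5 = 60.0%, Formula K 5/7 = 71.4% → Formula K
Sandy soil: Blend 1 4/13 = 30.8%, Formula K 14/33 = 42.4% → Formula K
Silt: Blend 1 4/47 = 8.5%, Formula K 12/58 = 20.7% → Formula K
Overall: Blend 1 11/65 = 16.9%, Formula K 31/98 = 31.6% → Formula K
Formula K wins overall and in every soil group — no reversal.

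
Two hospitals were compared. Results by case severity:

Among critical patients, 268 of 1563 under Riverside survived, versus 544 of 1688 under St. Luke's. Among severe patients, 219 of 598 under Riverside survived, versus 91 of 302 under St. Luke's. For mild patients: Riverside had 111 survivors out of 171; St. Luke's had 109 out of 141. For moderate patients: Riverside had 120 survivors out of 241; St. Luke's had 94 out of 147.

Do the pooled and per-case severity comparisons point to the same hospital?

Critical: Riverside 268/1563 = 17.1%, St. Luke's 544/1688 = 32.2% → St. Luke's
Severe: Riverside 219/598 = 36.6%, St. Luke's 91/302 = 30.1% → Riverside
Mild: Riverside 111/171 = 64.9%, St. Luke's 109/141 = 77.3% → St. Luke's
Moderate: Riverside 120/241 = 49.8%, St. Luke's 94/147 = 63.9% → St. Luke's
Overall: Riverside 718/2573 = 27.9%, St. Luke's 838/2278 = 36.8% → St. Luke's
Neither sweeps: Riverside wins 1 of 4 groups, St. Luke's wins 3. St. Luke's wins overall but not every group — no Simpson reversal.

No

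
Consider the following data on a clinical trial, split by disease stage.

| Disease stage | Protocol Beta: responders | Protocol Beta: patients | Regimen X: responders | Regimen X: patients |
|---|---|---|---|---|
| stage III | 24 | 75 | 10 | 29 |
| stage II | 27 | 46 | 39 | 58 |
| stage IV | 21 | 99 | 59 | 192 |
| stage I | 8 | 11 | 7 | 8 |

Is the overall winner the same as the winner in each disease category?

Yes

Stage III: Protocol Beta 24/75 = 32.0%, Regimen X 10/29 = 34.5% → Regimen X
Stage II: Protocol Beta 27/46 = 58.7%, Regimen X 39/58 = 67.2% → Regimen X
Stage IV: Protocol Beta 21/99 = 21.2%, Regimen X 59/192 = 30.7% → Regimen X
Stage I: Protocol Beta 8/11 = 72.7%, Regimen X 7/8 = 87.5% → Regimen X
Overall: Protocol Beta 80/231 = 34.6%, Regimen X 115/287 = 40.1% → Regimen X
Regimen X wins overall and in every disease group — no reversal.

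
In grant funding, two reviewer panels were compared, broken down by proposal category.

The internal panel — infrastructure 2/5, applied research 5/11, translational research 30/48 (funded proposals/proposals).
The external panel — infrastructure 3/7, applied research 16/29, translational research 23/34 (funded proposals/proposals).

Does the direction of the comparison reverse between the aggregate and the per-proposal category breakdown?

No

Infrastructure: the internal panel 2/5 = 40.0%, the external panel 3/7 = 42.9% → the external panel
Applied research: the internal panel 5/11 = 45.5%, the external panel 16/29 = 55.2% → the external panel
Translational research: the internal panel 30/48 = 62.5%, the external panel 23/34 = 67.6% → the external panel
Overall: the internal panel 37/64 = 57.8%, the external panel 42/70 = 60.0% → the external panel
The external panel wins overall and in every proposal group — no reversal.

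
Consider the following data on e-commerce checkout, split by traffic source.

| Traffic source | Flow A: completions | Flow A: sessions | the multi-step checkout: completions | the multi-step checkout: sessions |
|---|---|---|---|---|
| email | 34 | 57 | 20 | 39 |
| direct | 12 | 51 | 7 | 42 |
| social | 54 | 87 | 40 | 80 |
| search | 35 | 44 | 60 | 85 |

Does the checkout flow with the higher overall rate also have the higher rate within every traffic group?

Email: Flow A 34/57 = 59.6%, the multi-step checkout 20/39 = 51.3% → Flow A
Direct: Flow A 12/51 = 23.5%, the multi-step checkout 7/42 = 16.7% → Flow A
Social: Flow A 54/87 = 62.1%, the multi-step checkout 40/80 = 50.0% → Flow A
Search: Flow A 35/44 = 79.5%, the multi-step checkout 60/85 = 70.6% → Flow A
Overall: Flow A 135/239 = 56.5%, the multi-step checkout 127/246 = 51.6% → Flow A
Flow A wins overall and in every traffic group — no reversal.

Yes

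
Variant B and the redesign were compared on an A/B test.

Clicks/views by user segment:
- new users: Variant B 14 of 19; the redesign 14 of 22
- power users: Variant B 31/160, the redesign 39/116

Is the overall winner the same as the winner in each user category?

No

New users: Variant B 14/19 = 73.7%, the redesign 14/22 = 63.6% → Variant B
Power users: Variant B 31/160 = 19.4%, the redesign 39/116 = 33.6% → the redesign
Overall: Variant B 45/179 = 25.1%, the redesign 53/138 = 38.4% → the redesign
Neither sweeps: Variant B wins 1 of 2 groups, the redesign wins 1. The redesign wins overall but not every group — no Simpson reversal.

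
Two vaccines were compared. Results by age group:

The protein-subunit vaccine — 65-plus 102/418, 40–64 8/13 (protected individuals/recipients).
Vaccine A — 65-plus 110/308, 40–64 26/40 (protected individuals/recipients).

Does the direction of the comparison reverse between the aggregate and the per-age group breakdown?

No

65-plus: the protein-subunit vaccine 102/418 = 24.4%, Vaccine A 110/308 = 35.7% → Vaccine A
40–64: the protein-subunit vaccine 8/13 = 61.5%, Vaccine A 26/40 = 65.0% → Vaccine A
Overall: the protein-subunit vaccine 110/431 = 25.5%, Vaccine A 136/348 = 39.1% → Vaccine A
Vaccine A wins overall and in every age group — no reversal.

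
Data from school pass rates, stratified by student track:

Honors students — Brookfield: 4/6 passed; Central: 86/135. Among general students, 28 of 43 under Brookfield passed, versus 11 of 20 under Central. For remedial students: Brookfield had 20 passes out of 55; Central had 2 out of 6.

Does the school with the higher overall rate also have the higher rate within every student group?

No

Honors: Brookfield 4/6 = 66.7%, Central 86/135 = 63.7% → Brookfield
General: Brookfield 28/43 = 65.1%, Central 11/20 = 55.0% → Brookfield
Remedial: Brookfield 20/55 = 36.4%, Central 2/6 = 33.3% → Brookfield
Overall: Brookfield 52/104 = 50.0%, Central 99/161 = 61.5% → Central
Brookfield wins each student group but Central wins overall — the comparison reverses. Brookfield's students skew toward remedial, which has a lower base rate.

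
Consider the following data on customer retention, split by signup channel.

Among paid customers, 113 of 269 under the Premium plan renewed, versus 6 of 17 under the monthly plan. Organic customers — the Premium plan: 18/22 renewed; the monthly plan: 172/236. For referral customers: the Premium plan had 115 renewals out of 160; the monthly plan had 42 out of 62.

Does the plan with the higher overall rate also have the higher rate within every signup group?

Paid: the Premium plan 113/269 = 42.0%, the monthly plan 6/17 = 35.3% → the Premium plan
Organic: the Premium plan 18/22 = 81.8%, the monthly plan 172/236 = 72.9% → the Premium plan
Referral: the Premium plan 115/160 = 71.9%, the monthly plan 42/62 = 67.7% → the Premium plan
Overall: the Premium plan 246/451 = 54.5%, the monthly plan 220/315 = 69.8% → the monthly plan
The Premium plan wins each signup group but the monthly plan wins overall — the comparison reverses. The Premium plan's customers skew toward paid, which has a lower base rate.

No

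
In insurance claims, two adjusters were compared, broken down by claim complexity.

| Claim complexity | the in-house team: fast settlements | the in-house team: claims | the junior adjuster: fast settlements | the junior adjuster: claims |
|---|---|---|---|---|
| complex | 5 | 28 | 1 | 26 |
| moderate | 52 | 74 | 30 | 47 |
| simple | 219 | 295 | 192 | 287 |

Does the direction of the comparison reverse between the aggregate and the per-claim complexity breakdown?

Complex: the in-house team 5/28 = 17.9%, the junior adjuster 1/26 = 3.8% → the in-house team
Moderate: the in-house team 52/74 = 70.3%, the junior adjuster 30/47 = 63.8% → the in-house team
Simple: the in-house team 219/295 = 74.2%, the junior adjuster 192/287 = 66.9% → the in-house team
Overall: the in-house team 276/397 = 69.5%, the junior adjuster 223/360 = 61.9% → the in-house team
The in-house team wins overall and in every claim group — no reversal.

No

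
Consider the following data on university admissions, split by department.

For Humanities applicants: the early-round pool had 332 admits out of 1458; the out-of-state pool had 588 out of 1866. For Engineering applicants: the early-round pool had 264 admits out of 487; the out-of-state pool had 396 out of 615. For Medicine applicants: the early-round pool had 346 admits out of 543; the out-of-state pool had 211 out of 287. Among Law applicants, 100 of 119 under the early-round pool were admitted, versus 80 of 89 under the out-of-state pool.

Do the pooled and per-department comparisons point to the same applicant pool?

Yes

Humanities: the early-round pool 332/1458 = 22.8%, the out-of-state pool 588/1866 = 31.5% → the out-of-state pool
Engineering: the early-round pool 264/487 = 54.2%, the out-of-state pool 396/615 = 64.4% → the out-of-state pool
Medicine: the early-round pool 346/543 = 63.7%, the out-of-state pool 211/287 = 73.5% → the out-of-state pool
Law: the early-round pool 100/119 = 84.0%, the out-of-state pool 80/89 = 89.9% → the out-of-state pool
Overall: the early-round pool 1042/2607 = 40.0%, the out-of-state pool 1275/2857 = 44.6% → the out-of-state pool
The out-of-state pool wins overall and in every department group — no reversal.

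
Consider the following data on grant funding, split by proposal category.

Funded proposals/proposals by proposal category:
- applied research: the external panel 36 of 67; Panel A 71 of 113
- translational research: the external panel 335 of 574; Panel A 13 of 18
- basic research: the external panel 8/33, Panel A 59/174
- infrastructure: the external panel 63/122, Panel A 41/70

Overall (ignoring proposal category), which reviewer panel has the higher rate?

the external panel

Applied research: the external panel 36/67 = 53.7%, Panel A 71/113 = 62.8% → Panel A
Translational research: the external panel 335/574 = 58.4%, Panel A 13/18 = 72.2% → Panel A
Basic research: the external panel 8/33 = 24.2%, Panel A 59/174 = 33.9% → Panel A
Infrastructure: the external panel 63/122 = 51.6%, Panel A 41/70 = 58.6% → Panel A
Overall: the external panel 442/796 = 55.5%, Panel A 184/375 = 49.1% → the external panel
(Panel A wins every proposal group but the external panel wins overall — Panel A's proposals skew toward the low-rate basic research group.)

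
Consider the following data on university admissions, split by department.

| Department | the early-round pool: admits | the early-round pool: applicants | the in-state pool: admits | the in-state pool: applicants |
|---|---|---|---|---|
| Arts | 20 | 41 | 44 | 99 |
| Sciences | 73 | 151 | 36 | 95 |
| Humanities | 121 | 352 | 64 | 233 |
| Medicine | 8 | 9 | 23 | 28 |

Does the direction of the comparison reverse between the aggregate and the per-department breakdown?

No

Arts: the early-round pool 20/41 = 48.8%, the in-state pool 44/99 = 44.4% → the early-round pool
Sciences: the early-round pool 73/151 = 48.3%, the in-state pool 36/95 = 37.9% → the early-round pool
Humanities: the early-round pool 121/352 = 34.4%, the in-state pool 64/233 = 27.5% → the early-round pool
Medicine: the early-round pool 8/9 = 88.9%, the in-state pool 23/28 = 82.1% → the early-round pool
Overall: the early-round pool 222/553 = 40.1%, the in-state pool 167/455 = 36.7% → the early-round pool
The early-round pool wins overall and in every department group — no reversal.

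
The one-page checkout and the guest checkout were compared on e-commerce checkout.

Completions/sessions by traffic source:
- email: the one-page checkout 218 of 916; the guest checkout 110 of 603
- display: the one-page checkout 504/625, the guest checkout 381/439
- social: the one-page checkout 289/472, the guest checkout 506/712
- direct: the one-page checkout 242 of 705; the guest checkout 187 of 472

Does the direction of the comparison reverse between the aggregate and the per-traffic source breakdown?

No

Email: the one-page checkout 218/916 = 23.8%, the guest checkout 110/603 = 18.2% → the one-page checkout
Display: the one-page checkout 504/625 = 80.6%, the guest checkout 381/439 = 86.8% → the guest checkout
Social: the one-page checkout 289/472 = 61.2%, the guest checkout 506/712 = 71.1% → the guest checkout
Direct: the one-page checkout 242/705 = 34.3%, the guest checkout 187/472 = 39.6% → the guest checkout
Overall: the one-page checkout 1253/2718 = 46.1%, the guest checkout 1184/2226 = 53.2% → the guest checkout
Neither sweeps: the one-page checkout wins 1 of 4 groups, the guest checkout wins 3. The guest checkout wins overall but not every group — no Simpson reversal.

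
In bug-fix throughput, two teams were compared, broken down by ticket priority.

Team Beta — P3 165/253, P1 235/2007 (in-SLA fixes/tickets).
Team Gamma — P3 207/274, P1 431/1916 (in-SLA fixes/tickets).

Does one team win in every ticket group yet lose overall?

No

P3: Team Beta 165/253 = 65.2%, Team Gamma 207/274 = 75.5% → Team Gamma
P1: Team Beta 235/2007 = 11.7%, Team Gamma 431/1916 = 22.5% → Team Gamma
Overall: Team Beta 400/2260 = 17.7%, Team Gamma 638/2190 = 29.1% → Team Gamma
Team Gamma wins overall and in every ticket group — no reversal.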